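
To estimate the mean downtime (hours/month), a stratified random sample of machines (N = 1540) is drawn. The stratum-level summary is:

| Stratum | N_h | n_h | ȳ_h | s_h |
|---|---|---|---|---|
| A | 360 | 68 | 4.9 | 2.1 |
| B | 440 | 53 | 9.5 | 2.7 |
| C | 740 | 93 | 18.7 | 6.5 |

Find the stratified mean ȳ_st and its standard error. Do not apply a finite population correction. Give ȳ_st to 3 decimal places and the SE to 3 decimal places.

ȳ_st = Σ W_h ȳ_h = (360·4.9 + 440·9.5 + 740·18.7)/1540 = 12.84545
V̂(ȳ_st) = Σ W_h² s_h²/n_h, with W_h = N_h/N and N = 1540:
  stratum A: (360/1540)²·2.1²/68 = 0.003544
  stratum B: (440/1540)²·2.7²/53 = 0.0112283
  stratum C: (740/1540)²·6.5²/93 = 0.104898
V̂(ȳ_st) = 0.11967
SE(ȳ_st) = √0.11967 = 0.345934

ȳ_st ≈ 12.845, SE ≈ 0.346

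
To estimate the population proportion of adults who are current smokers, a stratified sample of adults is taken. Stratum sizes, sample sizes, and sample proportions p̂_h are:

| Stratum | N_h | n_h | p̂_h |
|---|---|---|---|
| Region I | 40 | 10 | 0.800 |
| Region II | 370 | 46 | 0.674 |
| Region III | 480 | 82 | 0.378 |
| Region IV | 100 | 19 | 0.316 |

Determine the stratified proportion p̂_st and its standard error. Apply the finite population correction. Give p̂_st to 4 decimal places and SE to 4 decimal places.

p̂_st ≈ 0.4994, SE ≈ 0.0358

N = 990; stratum weights W_h = N_h/N.
p̂_st = Σ W_h p̂_h = (40·0.800 + 370·0.674 + 480·0.378 + 100·0.316)/990 = 0.49941
V̂(p̂_st) = Σ W_h² (1 − n_h/N_h) p̂_h(1−p̂_h)/(n_h−1):
  stratum Region I: (40/990)²·(1 − 10/40)·0.800·0.200/9 = 2.17665e-05
  stratum Region II: (370/990)²·(1 − 46/370)·0.674·0.326/45 = 0.00059723
  stratum Region III: (480/990)²·(1 − 82/480)·0.378·0.622/81 = 0.000565785
  stratum Region IV: (100/990)²·(1 − 19/100)·0.316·0.684/18 = 9.92397e-05
V̂(p̂_st) = 0.00128402; SE = √V̂ = 0.0358332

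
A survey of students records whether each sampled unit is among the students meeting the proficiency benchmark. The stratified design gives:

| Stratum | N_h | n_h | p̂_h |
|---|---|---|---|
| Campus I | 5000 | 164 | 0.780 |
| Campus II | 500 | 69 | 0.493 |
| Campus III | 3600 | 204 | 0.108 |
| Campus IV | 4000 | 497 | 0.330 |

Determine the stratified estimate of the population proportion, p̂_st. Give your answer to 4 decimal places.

N = 13100; stratum weights W_h = N_h/N.
p̂_st = Σ W_h p̂_h = (5000·0.780 + 500·0.493 + 3600·0.108 + 4000·0.330)/13100 = 0.44697

p̂_st ≈ 0.4470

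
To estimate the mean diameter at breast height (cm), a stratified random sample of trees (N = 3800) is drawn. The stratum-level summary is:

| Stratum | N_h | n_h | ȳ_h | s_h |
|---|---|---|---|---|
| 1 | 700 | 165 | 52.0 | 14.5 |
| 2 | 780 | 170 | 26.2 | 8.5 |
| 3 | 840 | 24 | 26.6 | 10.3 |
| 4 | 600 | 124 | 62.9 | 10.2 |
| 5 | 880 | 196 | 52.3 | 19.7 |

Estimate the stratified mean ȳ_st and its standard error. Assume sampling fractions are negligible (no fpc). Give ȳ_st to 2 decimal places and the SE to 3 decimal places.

ȳ_st ≈ 42.88, SE ≈ 0.636

ȳ_st = Σ W_h ȳ_h = (700·52.0 + 780·26.2 + 840·26.6 + 600·62.9 + 880·52.3)/3800 = 42.88000
V̂(ȳ_st) = Σ W_h² s_h²/n_h, with W_h = N_h/N and N = 3800:
  stratum 1: (700/3800)²·14.5²/165 = 0.0432395
  stratum 2: (780/3800)²·8.5²/170 = 0.0179065
  stratum 3: (840/3800)²·10.3²/24 = 0.216
  stratum 4: (600/3800)²·10.2²/124 = 0.0209177
  stratum 5: (880/3800)²·19.7²/196 = 0.106188
V̂(ȳ_st) = 0.404252
SE(ȳ_st) = √0.404252 = 0.635808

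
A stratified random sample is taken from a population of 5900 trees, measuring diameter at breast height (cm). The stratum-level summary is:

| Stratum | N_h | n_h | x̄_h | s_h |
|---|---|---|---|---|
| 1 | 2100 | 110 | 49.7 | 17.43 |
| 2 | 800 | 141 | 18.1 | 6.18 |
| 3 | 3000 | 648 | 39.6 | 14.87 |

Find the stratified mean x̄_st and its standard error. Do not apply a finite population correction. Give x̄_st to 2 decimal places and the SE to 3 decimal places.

x̄_st ≈ 40.28, SE ≈ 0.666

x̄_st = Σ W_h x̄_h = (2100·49.7 + 800·18.1 + 3000·39.6)/5900 = 40.27966
V̂(x̄_st) = Σ W_h² s_h²/n_h, with W_h = N_h/N and N = 5900:
  stratum 1: (2100/5900)²·17.43²/110 = 0.349894
  stratum 2: (800/5900)²·6.18²/141 = 0.00498005
  stratum 3: (3000/5900)²·14.87²/648 = 0.0882237
V̂(x̄_st) = 0.443098
SE(x̄_st) = √0.443098 = 0.665656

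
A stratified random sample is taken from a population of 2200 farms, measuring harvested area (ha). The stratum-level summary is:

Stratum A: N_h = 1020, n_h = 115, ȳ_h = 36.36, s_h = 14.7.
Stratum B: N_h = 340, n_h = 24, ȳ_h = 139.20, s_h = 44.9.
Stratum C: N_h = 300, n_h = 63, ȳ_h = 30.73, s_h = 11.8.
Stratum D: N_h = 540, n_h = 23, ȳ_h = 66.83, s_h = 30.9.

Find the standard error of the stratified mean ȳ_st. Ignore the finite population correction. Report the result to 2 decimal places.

SE(ȳ_st) ≈ 2.23

V̂(ȳ_st) = Σ W_h² s_h²/n_h, with W_h = N_h/N and N = 2200:
  stratum A: (1020/2200)²·14.7²/115 = 0.403917
  stratum B: (340/2200)²·44.9²/24 = 2.00629
  stratum C: (300/2200)²·11.8²/63 = 0.041098
  stratum D: (540/2200)²·30.9²/23 = 2.5011
V̂(ȳ_st) = 4.95241
SE(ȳ_st) = √4.95241 = 2.2254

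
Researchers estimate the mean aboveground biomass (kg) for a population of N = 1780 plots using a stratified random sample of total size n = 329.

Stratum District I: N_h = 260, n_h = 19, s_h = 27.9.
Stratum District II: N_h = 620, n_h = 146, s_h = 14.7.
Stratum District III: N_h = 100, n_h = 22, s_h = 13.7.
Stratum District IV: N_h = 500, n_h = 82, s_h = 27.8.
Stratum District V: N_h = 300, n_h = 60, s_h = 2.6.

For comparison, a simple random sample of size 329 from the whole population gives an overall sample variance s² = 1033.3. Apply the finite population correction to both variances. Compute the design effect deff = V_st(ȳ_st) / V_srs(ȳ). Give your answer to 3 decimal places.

deff ≈ 0.622

V̂(ȳ_st) = Σ W_h² (1 − n_h/N_h) s_h²/n_h, with W_h = N_h/N and N = 1780:
  stratum District I: (260/1780)²·(1 − 19/260)·27.9²/19 = 0.810224
  stratum District II: (620/1780)²·(1 − 146/620)·14.7²/146 = 0.137281
  stratum District III: (100/1780)²·(1 − 22/100)·13.7²/22 = 0.0210026
  stratum District IV: (500/1780)²·(1 − 82/500)·27.8²/82 = 0.621702
  stratum District V: (300/1780)²·(1 − 60/300)·2.6²/60 = 0.00256028
V_st = 1.59277
V_srs = (1 − 329/1780)·1033.3/329 = 2.56022
deff = V_st / V_srs = 1.59277/2.56022 = 0.6221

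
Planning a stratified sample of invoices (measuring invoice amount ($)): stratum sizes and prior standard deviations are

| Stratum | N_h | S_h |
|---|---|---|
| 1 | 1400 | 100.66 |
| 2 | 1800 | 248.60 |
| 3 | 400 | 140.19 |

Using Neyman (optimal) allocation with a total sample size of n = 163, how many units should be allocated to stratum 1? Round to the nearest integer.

36

Neyman allocation: n_h = n · N_h S_h / Σ N_i S_i, with n = 163.
  stratum 1: N_h·S_h = 1400·100.66 = 140924.00
  stratum 2: N_h·S_h = 1800·248.60 = 447480.00
  stratum 3: N_h·S_h = 400·140.19 = 56076.00
Σ N_h S_h = 644480.00
n for stratum 1 = 163·140924.00/644480.00 = 35.642 → 36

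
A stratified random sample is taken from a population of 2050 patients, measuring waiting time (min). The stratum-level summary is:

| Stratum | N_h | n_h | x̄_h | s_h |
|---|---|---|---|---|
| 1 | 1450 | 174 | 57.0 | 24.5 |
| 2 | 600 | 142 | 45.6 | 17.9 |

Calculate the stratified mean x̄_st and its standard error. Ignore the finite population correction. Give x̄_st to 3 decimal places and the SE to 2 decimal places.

x̄_st = Σ W_h x̄_h = (1450·57.0 + 600·45.6)/2050 = 53.66341
V̂(x̄_st) = Σ W_h² s_h²/n_h, with W_h = N_h/N and N = 2050:
  stratum 1: (1450/2050)²·24.5²/174 = 1.72588
  stratum 2: (600/2050)²·17.9²/142 = 0.193291
V̂(x̄_st) = 1.91917
SE(x̄_st) = √1.91917 = 1.38534

x̄_st ≈ 53.663, SE ≈ 1.39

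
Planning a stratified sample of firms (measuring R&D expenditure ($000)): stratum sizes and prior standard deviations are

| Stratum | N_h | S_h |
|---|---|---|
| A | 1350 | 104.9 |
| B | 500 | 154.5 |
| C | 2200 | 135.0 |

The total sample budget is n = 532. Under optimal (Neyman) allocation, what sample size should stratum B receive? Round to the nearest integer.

80

Neyman allocation: n_h = n · N_h S_h / Σ N_i S_i, with n = 532.
  stratum A: N_h·S_h = 1350·104.9 = 141615.00
  stratum B: N_h·S_h = 500·154.5 = 77250.00
  stratum C: N_h·S_h = 2200·135.0 = 297000.00
Σ N_h S_h = 515865.00
n for stratum B = 532·77250.00/515865.00 = 79.666 → 80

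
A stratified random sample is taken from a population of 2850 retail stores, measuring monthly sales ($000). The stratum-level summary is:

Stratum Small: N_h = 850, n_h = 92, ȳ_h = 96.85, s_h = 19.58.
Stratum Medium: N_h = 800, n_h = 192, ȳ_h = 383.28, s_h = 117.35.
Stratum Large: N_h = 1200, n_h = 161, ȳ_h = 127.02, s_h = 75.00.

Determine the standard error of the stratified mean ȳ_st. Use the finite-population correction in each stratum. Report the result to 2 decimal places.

SE(ȳ_st) ≈ 3.16

V̂(ȳ_st) = Σ W_h² (1 − n_h/N_h) s_h²/n_h, with W_h = N_h/N and N = 2850:
  stratum Small: (850/2850)²·(1 − 92/850)·19.58²/92 = 0.330549
  stratum Medium: (800/2850)²·(1 − 192/800)·117.35²/192 = 4.29506
  stratum Large: (1200/2850)²·(1 − 161/1200)·75.00²/161 = 5.36295
V̂(ȳ_st) = 9.98855
SE(ȳ_st) = √9.98855 = 3.16047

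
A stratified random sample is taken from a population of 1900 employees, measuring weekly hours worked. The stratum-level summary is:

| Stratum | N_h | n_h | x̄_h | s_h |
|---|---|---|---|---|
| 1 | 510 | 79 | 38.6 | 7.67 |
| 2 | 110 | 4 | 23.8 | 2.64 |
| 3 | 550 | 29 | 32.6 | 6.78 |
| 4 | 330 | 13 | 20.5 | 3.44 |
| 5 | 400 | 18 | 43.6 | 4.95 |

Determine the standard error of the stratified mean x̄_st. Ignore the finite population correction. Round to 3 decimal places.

V̂(x̄_st) = Σ W_h² s_h²/n_h, with W_h = N_h/N and N = 1900:
  stratum 1: (510/1900)²·7.67²/79 = 0.0536533
  stratum 2: (110/1900)²·2.64²/4 = 0.00584018
  stratum 3: (550/1900)²·6.78²/29 = 0.132825
  stratum 4: (330/1900)²·3.44²/13 = 0.0274596
  stratum 5: (400/1900)²·4.95²/18 = 0.0603324
V̂(x̄_st) = 0.28011
SE(x̄_st) = √0.28011 = 0.529255

SE(x̄_st) ≈ 0.529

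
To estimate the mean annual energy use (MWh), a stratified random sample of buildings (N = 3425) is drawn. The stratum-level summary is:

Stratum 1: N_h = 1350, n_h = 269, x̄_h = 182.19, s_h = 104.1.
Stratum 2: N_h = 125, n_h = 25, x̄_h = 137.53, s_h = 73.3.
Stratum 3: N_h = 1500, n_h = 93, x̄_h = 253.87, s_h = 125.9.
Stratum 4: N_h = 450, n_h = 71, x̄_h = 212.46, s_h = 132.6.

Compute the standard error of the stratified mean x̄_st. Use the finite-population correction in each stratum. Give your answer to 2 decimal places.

SE(x̄_st) ≈ 6.29

V̂(x̄_st) = Σ W_h² (1 − n_h/N_h) s_h²/n_h, with W_h = N_h/N and N = 3425:
  stratum 1: (1350/3425)²·(1 − 269/1350)·104.1²/269 = 5.01173
  stratum 2: (125/3425)²·(1 − 25/125)·73.3²/25 = 0.229011
  stratum 3: (1500/3425)²·(1 − 93/1500)·125.9²/93 = 30.6643
  stratum 4: (450/3425)²·(1 − 71/450)·132.6²/71 = 3.60047
V̂(x̄_st) = 39.5055
SE(x̄_st) = √39.5055 = 6.28534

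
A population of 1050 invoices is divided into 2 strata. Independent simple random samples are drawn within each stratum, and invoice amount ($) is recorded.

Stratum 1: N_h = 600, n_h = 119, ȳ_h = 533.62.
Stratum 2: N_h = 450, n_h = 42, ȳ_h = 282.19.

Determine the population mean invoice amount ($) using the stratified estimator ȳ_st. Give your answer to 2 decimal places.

N = Σ N_h = 1050. Stratum weights W_h = N_h/N.
ȳ_st = (600·533.62 + 450·282.19) / 1050 = 425.8643

ȳ_st ≈ 425.86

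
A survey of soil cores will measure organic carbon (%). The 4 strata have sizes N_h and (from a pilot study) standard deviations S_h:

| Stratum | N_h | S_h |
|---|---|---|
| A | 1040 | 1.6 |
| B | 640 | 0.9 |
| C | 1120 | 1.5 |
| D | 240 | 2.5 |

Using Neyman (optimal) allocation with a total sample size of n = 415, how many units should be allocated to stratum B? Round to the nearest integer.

Neyman allocation: n_h = n · N_h S_h / Σ N_i S_i, with n = 415.
  stratum A: N_h·S_h = 1040·1.6 = 1664.00
  stratum B: N_h·S_h = 640·0.9 = 576.00
  stratum C: N_h·S_h = 1120·1.5 = 1680.00
  stratum D: N_h·S_h = 240·2.5 = 600.00
Σ N_h S_h = 4520.00
n for stratum B = 415·576.00/4520.00 = 52.885 → 53

53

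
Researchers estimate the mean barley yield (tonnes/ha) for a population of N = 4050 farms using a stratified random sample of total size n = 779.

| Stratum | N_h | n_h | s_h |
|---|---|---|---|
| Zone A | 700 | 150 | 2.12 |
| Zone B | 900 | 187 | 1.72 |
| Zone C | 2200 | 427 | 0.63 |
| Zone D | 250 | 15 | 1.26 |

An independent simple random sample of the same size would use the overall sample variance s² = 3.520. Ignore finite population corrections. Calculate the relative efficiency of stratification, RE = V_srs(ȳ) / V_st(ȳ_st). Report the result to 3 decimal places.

RE ≈ 1.920

V̂(ȳ_st) = Σ W_h² s_h²/n_h, with W_h = N_h/N and N = 4050:
  stratum Zone A: (700/4050)²·2.12²/150 = 0.00089509
  stratum Zone B: (900/4050)²·1.72²/187 = 0.00078125
  stratum Zone C: (2200/4050)²·0.63²/427 = 0.000274276
  stratum Zone D: (250/4050)²·1.26²/15 = 0.000403292
V_st = 0.00235391
V_srs = s²/n = 3.520/779 = 0.00451861
Relative efficiency = V_srs / V_st = 0.00451861/0.00235391 = 1.9196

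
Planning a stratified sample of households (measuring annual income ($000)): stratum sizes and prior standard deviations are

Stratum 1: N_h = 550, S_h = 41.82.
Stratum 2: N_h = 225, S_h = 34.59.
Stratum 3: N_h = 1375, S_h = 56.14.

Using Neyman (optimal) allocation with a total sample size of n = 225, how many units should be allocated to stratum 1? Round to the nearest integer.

48

Neyman allocation: n_h = n · N_h S_h / Σ N_i S_i, with n = 225.
  stratum 1: N_h·S_h = 550·41.82 = 23001.00
  stratum 2: N_h·S_h = 225·34.59 = 7782.75
  stratum 3: N_h·S_h = 1375·56.14 = 77192.50
Σ N_h S_h = 107976.25
n for stratum 1 = 225·23001.00/107976.25 = 47.929 → 48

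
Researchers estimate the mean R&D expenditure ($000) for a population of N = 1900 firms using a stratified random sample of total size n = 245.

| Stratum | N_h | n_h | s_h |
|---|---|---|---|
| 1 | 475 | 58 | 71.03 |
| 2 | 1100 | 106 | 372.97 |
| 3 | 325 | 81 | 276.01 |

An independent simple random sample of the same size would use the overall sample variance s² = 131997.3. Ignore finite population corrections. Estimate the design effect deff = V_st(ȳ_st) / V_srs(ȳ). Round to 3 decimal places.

deff ≈ 0.878

V̂(ȳ_st) = Σ W_h² s_h²/n_h, with W_h = N_h/N and N = 1900:
  stratum 1: (475/1900)²·71.03²/58 = 5.4367
  stratum 2: (1100/1900)²·372.97²/106 = 439.866
  stratum 3: (325/1900)²·276.01²/81 = 27.5185
V_st = 472.821
V_srs = s²/n = 131997.3/245 = 538.764
deff = V_st / V_srs = 472.821/538.764 = 0.8776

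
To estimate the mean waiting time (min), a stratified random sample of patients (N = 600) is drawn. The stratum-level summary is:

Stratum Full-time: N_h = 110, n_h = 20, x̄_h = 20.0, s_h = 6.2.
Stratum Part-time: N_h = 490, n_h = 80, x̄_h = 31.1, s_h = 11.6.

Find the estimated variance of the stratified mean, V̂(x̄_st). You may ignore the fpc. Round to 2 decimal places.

V̂(x̄_st) = Σ W_h² s_h²/n_h, with W_h = N_h/N and N = 600:
  stratum Full-time: (110/600)²·6.2²/20 = 0.0646006
  stratum Part-time: (490/600)²·11.6²/80 = 1.1218
V̂(x̄_st) = 1.1864

V̂(x̄_st) ≈ 1.19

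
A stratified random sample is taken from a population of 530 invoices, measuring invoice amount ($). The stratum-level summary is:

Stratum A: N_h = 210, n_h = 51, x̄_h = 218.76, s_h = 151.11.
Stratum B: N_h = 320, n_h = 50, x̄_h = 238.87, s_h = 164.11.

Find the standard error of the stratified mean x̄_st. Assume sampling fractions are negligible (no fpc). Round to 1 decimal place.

V̂(x̄_st) = Σ W_h² s_h²/n_h, with W_h = N_h/N and N = 530:
  stratum A: (210/530)²·151.11²/51 = 70.2915
  stratum B: (320/530)²·164.11²/50 = 196.358
V̂(x̄_st) = 266.649
SE(x̄_st) = √266.649 = 16.3294

SE(x̄_st) ≈ 16.3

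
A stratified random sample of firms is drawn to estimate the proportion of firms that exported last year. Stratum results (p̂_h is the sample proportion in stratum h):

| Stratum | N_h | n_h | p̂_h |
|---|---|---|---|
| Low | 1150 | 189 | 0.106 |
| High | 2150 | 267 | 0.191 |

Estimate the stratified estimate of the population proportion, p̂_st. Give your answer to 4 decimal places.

N = 3300; stratum weights W_h = N_h/N.
p̂_st = Σ W_h p̂_h = (1150·0.106 + 2150·0.191)/3300 = 0.16138

p̂_st ≈ 0.1614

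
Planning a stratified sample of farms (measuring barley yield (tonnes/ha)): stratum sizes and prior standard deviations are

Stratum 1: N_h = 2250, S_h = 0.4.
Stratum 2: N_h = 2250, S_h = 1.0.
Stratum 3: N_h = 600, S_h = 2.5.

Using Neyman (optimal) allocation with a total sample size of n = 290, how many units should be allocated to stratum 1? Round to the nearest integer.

Neyman allocation: n_h = n · N_h S_h / Σ N_i S_i, with n = 290.
  stratum 1: N_h·S_h = 2250·0.4 = 900.00
  stratum 2: N_h·S_h = 2250·1.0 = 2250.00
  stratum 3: N_h·S_h = 600·2.5 = 1500.00
Σ N_h S_h = 4650.00
n for stratum 1 = 290·900.00/4650.00 = 56.129 → 56

56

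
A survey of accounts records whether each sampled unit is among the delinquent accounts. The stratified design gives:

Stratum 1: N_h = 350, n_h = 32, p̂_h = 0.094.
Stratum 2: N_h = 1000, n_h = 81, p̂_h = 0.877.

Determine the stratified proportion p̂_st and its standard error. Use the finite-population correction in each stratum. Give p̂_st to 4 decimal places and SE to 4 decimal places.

p̂_st ≈ 0.6740, SE ≈ 0.0291

N = 1350; stratum weights W_h = N_h/N.
p̂_st = Σ W_h p̂_h = (350·0.094 + 1000·0.877)/1350 = 0.67400
V̂(p̂_st) = Σ W_h² (1 − n_h/N_h) p̂_h(1−p̂_h)/(n_h−1):
  stratum 1: (350/1350)²·(1 − 32/350)·0.094·0.906/31 = 0.000167773
  stratum 2: (1000/1350)²·(1 − 81/1000)·0.877·0.123/80 = 0.000679928
V̂(p̂_st) = 0.000847701; SE = √V̂ = 0.0291153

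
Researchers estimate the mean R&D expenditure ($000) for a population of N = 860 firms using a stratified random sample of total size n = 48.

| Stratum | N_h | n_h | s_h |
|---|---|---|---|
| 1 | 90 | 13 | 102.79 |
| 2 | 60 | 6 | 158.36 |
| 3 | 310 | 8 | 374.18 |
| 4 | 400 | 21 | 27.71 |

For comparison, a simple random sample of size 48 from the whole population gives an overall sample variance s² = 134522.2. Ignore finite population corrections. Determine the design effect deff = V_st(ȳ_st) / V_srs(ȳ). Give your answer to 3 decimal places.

deff ≈ 0.825

V̂(ȳ_st) = Σ W_h² s_h²/n_h, with W_h = N_h/N and N = 860:
  stratum 1: (90/860)²·102.79²/13 = 8.90116
  stratum 2: (60/860)²·158.36²/6 = 20.3444
  stratum 3: (310/860)²·374.18²/8 = 2274.04
  stratum 4: (400/860)²·27.71²/21 = 7.91001
V_st = 2311.19
V_srs = s²/n = 134522.2/48 = 2802.55
deff = V_st / V_srs = 2311.19/2802.55 = 0.8247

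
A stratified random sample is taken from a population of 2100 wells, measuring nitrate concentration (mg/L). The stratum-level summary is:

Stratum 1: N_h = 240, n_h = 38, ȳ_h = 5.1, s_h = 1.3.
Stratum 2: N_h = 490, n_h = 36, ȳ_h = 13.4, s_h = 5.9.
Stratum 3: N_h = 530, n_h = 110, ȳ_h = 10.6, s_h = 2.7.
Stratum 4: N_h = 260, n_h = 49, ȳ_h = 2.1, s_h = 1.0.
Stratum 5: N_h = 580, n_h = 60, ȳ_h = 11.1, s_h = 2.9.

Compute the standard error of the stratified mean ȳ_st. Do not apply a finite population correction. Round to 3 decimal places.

SE(ȳ_st) ≈ 0.262

V̂(ȳ_st) = Σ W_h² s_h²/n_h, with W_h = N_h/N and N = 2100:
  stratum 1: (240/2100)²·1.3²/38 = 0.000580881
  stratum 2: (490/2100)²·5.9²/36 = 0.0526448
  stratum 3: (530/2100)²·2.7²/110 = 0.00422132
  stratum 4: (260/2100)²·1.0²/49 = 0.000312833
  stratum 5: (580/2100)²·2.9²/60 = 0.0106921
V̂(ȳ_st) = 0.0684519
SE(ȳ_st) = √0.0684519 = 0.261633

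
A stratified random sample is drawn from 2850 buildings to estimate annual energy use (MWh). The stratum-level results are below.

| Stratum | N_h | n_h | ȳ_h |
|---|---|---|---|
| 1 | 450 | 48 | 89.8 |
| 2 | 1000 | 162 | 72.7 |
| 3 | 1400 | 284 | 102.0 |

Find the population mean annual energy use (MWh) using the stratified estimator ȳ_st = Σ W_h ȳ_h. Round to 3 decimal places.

ȳ_st ≈ 89.793

N = Σ N_h = 2850. Stratum weights W_h = N_h/N.
ȳ_st = (450·89.8 + 1000·72.7 + 1400·102.0) / 2850 = 89.79298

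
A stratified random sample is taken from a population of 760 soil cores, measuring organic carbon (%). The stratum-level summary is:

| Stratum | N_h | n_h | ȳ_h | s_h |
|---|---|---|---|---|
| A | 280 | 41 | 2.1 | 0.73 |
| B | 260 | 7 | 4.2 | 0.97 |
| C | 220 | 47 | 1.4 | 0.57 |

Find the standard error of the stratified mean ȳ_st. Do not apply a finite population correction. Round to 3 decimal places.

V̂(ȳ_st) = Σ W_h² s_h²/n_h, with W_h = N_h/N and N = 760:
  stratum A: (280/760)²·0.73²/41 = 0.00176421
  stratum B: (260/760)²·0.97²/7 = 0.0157313
  stratum C: (220/760)²·0.57²/47 = 0.000579255
V̂(ȳ_st) = 0.0180748
SE(ȳ_st) = √0.0180748 = 0.134442

SE(ȳ_st) ≈ 0.134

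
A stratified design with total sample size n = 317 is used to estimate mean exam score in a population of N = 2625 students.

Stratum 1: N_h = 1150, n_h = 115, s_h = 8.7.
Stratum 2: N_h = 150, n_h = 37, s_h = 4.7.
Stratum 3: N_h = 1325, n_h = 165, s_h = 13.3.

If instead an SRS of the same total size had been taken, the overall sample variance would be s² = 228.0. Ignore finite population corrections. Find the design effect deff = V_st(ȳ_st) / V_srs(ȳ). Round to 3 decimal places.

deff ≈ 0.558

V̂(ȳ_st) = Σ W_h² s_h²/n_h, with W_h = N_h/N and N = 2625:
  stratum 1: (1150/2625)²·8.7²/115 = 0.126322
  stratum 2: (150/2625)²·4.7²/37 = 0.00194948
  stratum 3: (1325/2625)²·13.3²/165 = 0.273145
V_st = 0.401416
V_srs = s²/n = 228.0/317 = 0.719243
deff = V_st / V_srs = 0.401416/0.719243 = 0.5581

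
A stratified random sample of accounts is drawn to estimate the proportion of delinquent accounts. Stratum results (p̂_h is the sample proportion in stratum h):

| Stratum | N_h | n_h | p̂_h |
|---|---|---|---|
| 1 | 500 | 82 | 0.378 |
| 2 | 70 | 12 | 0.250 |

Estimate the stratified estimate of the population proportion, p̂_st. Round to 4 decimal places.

N = 570; stratum weights W_h = N_h/N.
p̂_st = Σ W_h p̂_h = (500·0.378 + 70·0.250)/570 = 0.36228

p̂_st ≈ 0.3623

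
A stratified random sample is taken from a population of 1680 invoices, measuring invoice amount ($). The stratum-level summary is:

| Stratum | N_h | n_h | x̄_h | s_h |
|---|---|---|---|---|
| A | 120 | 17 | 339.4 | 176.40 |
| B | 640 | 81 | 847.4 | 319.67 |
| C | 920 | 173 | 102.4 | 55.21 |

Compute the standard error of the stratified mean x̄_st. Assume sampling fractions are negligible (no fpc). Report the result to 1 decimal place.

SE(x̄_st) ≈ 14.1

V̂(x̄_st) = Σ W_h² s_h²/n_h, with W_h = N_h/N and N = 1680:
  stratum A: (120/1680)²·176.40²/17 = 9.33882
  stratum B: (640/1680)²·319.67²/81 = 183.088
  stratum C: (920/1680)²·55.21²/173 = 5.2838
V̂(x̄_st) = 197.711
SE(x̄_st) = √197.711 = 14.061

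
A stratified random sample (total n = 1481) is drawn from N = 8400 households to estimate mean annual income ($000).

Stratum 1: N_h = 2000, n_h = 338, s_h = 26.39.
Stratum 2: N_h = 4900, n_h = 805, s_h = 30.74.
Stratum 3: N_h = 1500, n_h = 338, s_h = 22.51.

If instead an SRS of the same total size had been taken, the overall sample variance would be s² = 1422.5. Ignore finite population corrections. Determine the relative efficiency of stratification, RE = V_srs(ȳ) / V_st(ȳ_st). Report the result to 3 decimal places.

V̂(ȳ_st) = Σ W_h² s_h²/n_h, with W_h = N_h/N and N = 8400:
  stratum 1: (2000/8400)²·26.39²/338 = 0.116806
  stratum 2: (4900/8400)²·30.74²/805 = 0.399434
  stratum 3: (1500/8400)²·22.51²/338 = 0.0478033
V_st = 0.564043
V_srs = s²/n = 1422.5/1481 = 0.9605
Relative efficiency = V_srs / V_st = 0.9605/0.564043 = 1.7029

RE ≈ 1.703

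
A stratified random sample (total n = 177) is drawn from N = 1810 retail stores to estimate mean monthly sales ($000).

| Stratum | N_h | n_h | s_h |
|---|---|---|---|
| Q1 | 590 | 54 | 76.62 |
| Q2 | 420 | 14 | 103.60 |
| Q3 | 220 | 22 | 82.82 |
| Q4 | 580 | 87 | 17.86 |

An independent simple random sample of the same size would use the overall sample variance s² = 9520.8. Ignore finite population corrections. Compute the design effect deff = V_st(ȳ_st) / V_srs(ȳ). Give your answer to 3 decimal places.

deff ≈ 1.075

V̂(ȳ_st) = Σ W_h² s_h²/n_h, with W_h = N_h/N and N = 1810:
  stratum Q1: (590/1810)²·76.62²/54 = 11.5515
  stratum Q2: (420/1810)²·103.60²/14 = 41.2794
  stratum Q3: (220/1810)²·82.82²/22 = 4.60613
  stratum Q4: (580/1810)²·17.86²/87 = 0.376481
V_st = 57.8134
V_srs = s²/n = 9520.8/177 = 53.7898
deff = V_st / V_srs = 57.8134/53.7898 = 1.0748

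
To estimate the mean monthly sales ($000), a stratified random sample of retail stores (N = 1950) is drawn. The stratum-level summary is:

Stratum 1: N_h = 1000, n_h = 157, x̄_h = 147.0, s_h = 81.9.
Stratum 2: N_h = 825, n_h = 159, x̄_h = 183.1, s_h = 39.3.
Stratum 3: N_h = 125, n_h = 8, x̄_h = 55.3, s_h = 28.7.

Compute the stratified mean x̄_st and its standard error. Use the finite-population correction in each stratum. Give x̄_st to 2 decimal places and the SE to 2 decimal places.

x̄_st = Σ W_h x̄_h = (1000·147.0 + 825·183.1 + 125·55.3)/1950 = 156.39487
V̂(x̄_st) = Σ W_h² (1 − n_h/N_h) s_h²/n_h, with W_h = N_h/N and N = 1950:
  stratum 1: (1000/1950)²·(1 − 157/1000)·81.9²/157 = 9.47167
  stratum 2: (825/1950)²·(1 − 159/825)·39.3²/159 = 1.40361
  stratum 3: (125/1950)²·(1 − 8/125)·28.7²/8 = 0.396005
V̂(x̄_st) = 11.2713
SE(x̄_st) = √11.2713 = 3.35727

x̄_st ≈ 156.39, SE ≈ 3.36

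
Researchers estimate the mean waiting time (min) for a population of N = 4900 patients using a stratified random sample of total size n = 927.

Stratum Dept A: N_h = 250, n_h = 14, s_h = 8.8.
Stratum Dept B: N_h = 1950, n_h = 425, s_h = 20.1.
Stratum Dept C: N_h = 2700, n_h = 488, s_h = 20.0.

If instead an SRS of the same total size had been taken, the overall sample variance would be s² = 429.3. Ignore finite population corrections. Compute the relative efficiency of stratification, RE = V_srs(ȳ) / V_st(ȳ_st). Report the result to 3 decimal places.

V̂(ȳ_st) = Σ W_h² s_h²/n_h, with W_h = N_h/N and N = 4900:
  stratum Dept A: (250/4900)²·8.8²/14 = 0.0143988
  stratum Dept B: (1950/4900)²·20.1²/425 = 0.15055
  stratum Dept C: (2700/4900)²·20.0²/488 = 0.248872
V_st = 0.41382
V_srs = s²/n = 429.3/927 = 0.463107
Relative efficiency = V_srs / V_st = 0.463107/0.41382 = 1.1191

RE ≈ 1.119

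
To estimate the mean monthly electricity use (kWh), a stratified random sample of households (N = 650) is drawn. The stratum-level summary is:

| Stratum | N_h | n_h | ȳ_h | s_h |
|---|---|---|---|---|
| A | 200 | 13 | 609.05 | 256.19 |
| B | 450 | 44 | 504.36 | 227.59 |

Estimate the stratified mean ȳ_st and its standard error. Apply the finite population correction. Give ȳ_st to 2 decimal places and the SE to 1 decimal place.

ȳ_st = Σ W_h ȳ_h = (200·609.05 + 450·504.36)/650 = 536.57231
V̂(ȳ_st) = Σ W_h² (1 − n_h/N_h) s_h²/n_h, with W_h = N_h/N and N = 650:
  stratum A: (200/650)²·(1 − 13/200)·256.19²/13 = 446.916
  stratum B: (450/650)²·(1 − 44/450)·227.59²/44 = 509.056
V̂(ȳ_st) = 955.972
SE(ȳ_st) = √955.972 = 30.9188

ȳ_st ≈ 536.57, SE ≈ 30.9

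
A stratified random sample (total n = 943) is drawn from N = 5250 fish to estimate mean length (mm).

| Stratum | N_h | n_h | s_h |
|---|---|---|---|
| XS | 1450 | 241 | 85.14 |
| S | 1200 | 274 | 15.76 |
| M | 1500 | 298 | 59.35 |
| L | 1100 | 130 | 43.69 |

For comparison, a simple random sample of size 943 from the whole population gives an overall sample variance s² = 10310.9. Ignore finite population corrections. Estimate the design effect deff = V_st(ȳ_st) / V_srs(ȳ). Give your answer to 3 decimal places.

V̂(ȳ_st) = Σ W_h² s_h²/n_h, with W_h = N_h/N and N = 5250:
  stratum XS: (1450/5250)²·85.14²/241 = 2.29439
  stratum S: (1200/5250)²·15.76²/274 = 0.0473594
  stratum M: (1500/5250)²·59.35²/298 = 0.964915
  stratum L: (1100/5250)²·43.69²/130 = 0.644596
V_st = 3.95126
V_srs = s²/n = 10310.9/943 = 10.9341
deff = V_st / V_srs = 3.95126/10.9341 = 0.3614

deff ≈ 0.361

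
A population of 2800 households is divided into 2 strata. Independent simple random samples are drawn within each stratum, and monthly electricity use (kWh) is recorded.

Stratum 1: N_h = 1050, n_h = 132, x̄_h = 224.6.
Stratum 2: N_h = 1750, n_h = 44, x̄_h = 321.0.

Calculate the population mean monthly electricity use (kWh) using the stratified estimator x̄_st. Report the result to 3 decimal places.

x̄_st ≈ 284.850

N = Σ N_h = 2800. Stratum weights W_h = N_h/N.
x̄_st = (1050·224.6 + 1750·321.0) / 2800 = 284.85000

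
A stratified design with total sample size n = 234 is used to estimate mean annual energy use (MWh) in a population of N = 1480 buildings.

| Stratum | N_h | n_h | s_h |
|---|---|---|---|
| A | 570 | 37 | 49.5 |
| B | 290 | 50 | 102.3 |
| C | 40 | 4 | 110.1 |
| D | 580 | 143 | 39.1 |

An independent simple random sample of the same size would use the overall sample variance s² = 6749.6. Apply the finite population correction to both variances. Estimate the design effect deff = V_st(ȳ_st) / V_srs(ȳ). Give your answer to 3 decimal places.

V̂(ȳ_st) = Σ W_h² (1 − n_h/N_h) s_h²/n_h, with W_h = N_h/N and N = 1480:
  stratum A: (570/1480)²·(1 − 37/570)·49.5²/37 = 9.18517
  stratum B: (290/1480)²·(1 − 50/290)·102.3²/50 = 6.6507
  stratum C: (40/1480)²·(1 − 4/40)·110.1²/4 = 1.9923
  stratum D: (580/1480)²·(1 − 143/580)·39.1²/143 = 1.2371
V_st = 19.0653
V_srs = (1 − 234/1480)·6749.6/234 = 24.2839
deff = V_st / V_srs = 19.0653/24.2839 = 0.7851

deff ≈ 0.785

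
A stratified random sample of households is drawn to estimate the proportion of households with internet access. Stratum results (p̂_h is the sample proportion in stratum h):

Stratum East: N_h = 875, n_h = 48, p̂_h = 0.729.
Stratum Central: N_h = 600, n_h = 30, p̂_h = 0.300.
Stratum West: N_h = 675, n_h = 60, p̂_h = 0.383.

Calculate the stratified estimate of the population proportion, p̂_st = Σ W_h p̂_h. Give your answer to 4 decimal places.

p̂_st ≈ 0.5007

N = 2150; stratum weights W_h = N_h/N.
p̂_st = Σ W_h p̂_h = (875·0.729 + 600·0.300 + 675·0.383)/2150 = 0.50065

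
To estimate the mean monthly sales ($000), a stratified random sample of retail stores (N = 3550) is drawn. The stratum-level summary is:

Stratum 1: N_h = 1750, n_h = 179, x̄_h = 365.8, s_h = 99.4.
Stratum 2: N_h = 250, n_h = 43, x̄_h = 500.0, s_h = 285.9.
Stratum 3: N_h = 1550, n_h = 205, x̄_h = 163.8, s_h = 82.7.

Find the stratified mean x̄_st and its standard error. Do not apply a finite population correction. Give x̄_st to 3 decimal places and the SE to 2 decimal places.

x̄_st ≈ 287.054, SE ≈ 5.40

x̄_st = Σ W_h x̄_h = (1750·365.8 + 250·500.0 + 1550·163.8)/3550 = 287.05352
V̂(x̄_st) = Σ W_h² s_h²/n_h, with W_h = N_h/N and N = 3550:
  stratum 1: (1750/3550)²·99.4²/179 = 13.4134
  stratum 2: (250/3550)²·285.9²/43 = 9.42721
  stratum 3: (1550/3550)²·82.7²/205 = 6.3601
V̂(x̄_st) = 29.2007
SE(x̄_st) = √29.2007 = 5.40377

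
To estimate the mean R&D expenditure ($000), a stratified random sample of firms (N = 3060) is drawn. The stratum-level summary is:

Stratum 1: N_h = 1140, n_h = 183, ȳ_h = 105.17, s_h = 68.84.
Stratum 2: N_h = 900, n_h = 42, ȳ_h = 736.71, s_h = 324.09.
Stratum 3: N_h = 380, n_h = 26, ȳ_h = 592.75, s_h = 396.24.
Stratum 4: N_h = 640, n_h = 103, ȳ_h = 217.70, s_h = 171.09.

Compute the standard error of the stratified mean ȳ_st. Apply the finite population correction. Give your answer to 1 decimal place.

SE(ȳ_st) ≈ 17.5

V̂(ȳ_st) = Σ W_h² (1 − n_h/N_h) s_h²/n_h, with W_h = N_h/N and N = 3060:
  stratum 1: (1140/3060)²·(1 − 183/1140)·68.84²/183 = 3.0172
  stratum 2: (900/3060)²·(1 − 42/900)·324.09²/42 = 206.238
  stratum 3: (380/3060)²·(1 − 26/380)·396.24²/26 = 86.7536
  stratum 4: (640/3060)²·(1 − 103/640)·171.09²/103 = 10.4309
V̂(ȳ_st) = 306.44
SE(ȳ_st) = √306.44 = 17.5054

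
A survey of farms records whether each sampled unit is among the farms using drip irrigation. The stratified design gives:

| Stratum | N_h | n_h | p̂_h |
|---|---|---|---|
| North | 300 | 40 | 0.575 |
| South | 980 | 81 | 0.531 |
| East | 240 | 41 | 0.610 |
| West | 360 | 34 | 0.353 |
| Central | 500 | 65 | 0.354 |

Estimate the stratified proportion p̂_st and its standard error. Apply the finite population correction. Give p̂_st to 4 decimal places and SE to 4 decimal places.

N = 2380; stratum weights W_h = N_h/N.
p̂_st = Σ W_h p̂_h = (300·0.575 + 980·0.531 + 240·0.610 + 360·0.353 + 500·0.354)/2380 = 0.48040
V̂(p̂_st) = Σ W_h² (1 − n_h/N_h) p̂_h(1−p̂_h)/(n_h−1):
  stratum North: (300/2380)²·(1 − 40/300)·0.575·0.425/39 = 8.62845e-05
  stratum South: (980/2380)²·(1 − 81/980)·0.531·0.469/80 = 0.000484183
  stratum East: (240/2380)²·(1 − 41/240)·0.610·0.390/40 = 5.0147e-05
  stratum West: (360/2380)²·(1 − 34/360)·0.353·0.647/33 = 0.000143394
  stratum Central: (500/2380)²·(1 − 65/500)·0.354·0.646/64 = 0.000137202
V̂(p̂_st) = 0.00090121; SE = √V̂ = 0.0300202

p̂_st ≈ 0.4804, SE ≈ 0.0300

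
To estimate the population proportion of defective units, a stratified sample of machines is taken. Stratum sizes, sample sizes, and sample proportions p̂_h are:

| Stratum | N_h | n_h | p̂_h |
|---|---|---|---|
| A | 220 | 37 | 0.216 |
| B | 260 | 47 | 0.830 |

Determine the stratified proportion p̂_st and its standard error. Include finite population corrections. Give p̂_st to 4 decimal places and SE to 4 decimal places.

p̂_st ≈ 0.5486, SE ≈ 0.0395

N = 480; stratum weights W_h = N_h/N.
p̂_st = Σ W_h p̂_h = (220·0.216 + 260·0.830)/480 = 0.54858
V̂(p̂_st) = Σ W_h² (1 − n_h/N_h) p̂_h(1−p̂_h)/(n_h−1):
  stratum A: (220/480)²·(1 − 37/220)·0.216·0.784/36 = 0.000821975
  stratum B: (260/480)²·(1 − 47/260)·0.830·0.170/46 = 0.000737292
V̂(p̂_st) = 0.00155927; SE = √V̂ = 0.0394876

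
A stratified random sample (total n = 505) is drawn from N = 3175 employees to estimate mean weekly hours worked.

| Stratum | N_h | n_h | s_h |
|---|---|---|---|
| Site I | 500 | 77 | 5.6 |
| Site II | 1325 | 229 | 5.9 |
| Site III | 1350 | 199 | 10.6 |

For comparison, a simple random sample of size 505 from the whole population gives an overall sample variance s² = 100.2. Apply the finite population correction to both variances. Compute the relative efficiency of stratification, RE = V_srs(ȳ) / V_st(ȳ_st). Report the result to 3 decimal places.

RE ≈ 1.420

V̂(ȳ_st) = Σ W_h² (1 − n_h/N_h) s_h²/n_h, with W_h = N_h/N and N = 3175:
  stratum Site I: (500/3175)²·(1 − 77/500)·5.6²/77 = 0.00854492
  stratum Site II: (1325/3175)²·(1 − 229/1325)·5.9²/229 = 0.0218982
  stratum Site III: (1350/3175)²·(1 − 199/1350)·10.6²/199 = 0.0870323
V_st = 0.117475
V_srs = (1 − 505/3175)·100.2/505 = 0.166857
Relative efficiency = V_srs / V_st = 0.166857/0.117475 = 1.4204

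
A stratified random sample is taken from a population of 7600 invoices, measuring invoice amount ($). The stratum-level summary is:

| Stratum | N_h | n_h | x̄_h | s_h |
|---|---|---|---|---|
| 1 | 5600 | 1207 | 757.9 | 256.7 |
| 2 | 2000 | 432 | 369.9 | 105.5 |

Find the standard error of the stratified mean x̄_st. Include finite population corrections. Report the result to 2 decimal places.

SE(x̄_st) ≈ 4.96

V̂(x̄_st) = Σ W_h² (1 − n_h/N_h) s_h²/n_h, with W_h = N_h/N and N = 7600:
  stratum 1: (5600/7600)²·(1 − 1207/5600)·256.7²/1207 = 23.2523
  stratum 2: (2000/7600)²·(1 − 432/2000)·105.5²/432 = 1.39885
V̂(x̄_st) = 24.6512
SE(x̄_st) = √24.6512 = 4.965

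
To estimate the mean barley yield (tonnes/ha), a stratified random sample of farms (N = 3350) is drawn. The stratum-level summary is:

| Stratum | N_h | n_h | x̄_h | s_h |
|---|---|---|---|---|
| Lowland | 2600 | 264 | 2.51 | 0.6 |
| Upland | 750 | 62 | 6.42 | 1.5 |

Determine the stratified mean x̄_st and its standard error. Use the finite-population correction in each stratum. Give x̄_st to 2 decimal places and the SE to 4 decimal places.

x̄_st ≈ 3.39, SE ≈ 0.0491

x̄_st = Σ W_h x̄_h = (2600·2.51 + 750·6.42)/3350 = 3.38537
V̂(x̄_st) = Σ W_h² (1 − n_h/N_h) s_h²/n_h, with W_h = N_h/N and N = 3350:
  stratum Lowland: (2600/3350)²·(1 − 264/2600)·0.6²/264 = 0.000737998
  stratum Upland: (750/3350)²·(1 − 62/750)·1.5²/62 = 0.00166859
V̂(x̄_st) = 0.00240659
SE(x̄_st) = √0.00240659 = 0.049057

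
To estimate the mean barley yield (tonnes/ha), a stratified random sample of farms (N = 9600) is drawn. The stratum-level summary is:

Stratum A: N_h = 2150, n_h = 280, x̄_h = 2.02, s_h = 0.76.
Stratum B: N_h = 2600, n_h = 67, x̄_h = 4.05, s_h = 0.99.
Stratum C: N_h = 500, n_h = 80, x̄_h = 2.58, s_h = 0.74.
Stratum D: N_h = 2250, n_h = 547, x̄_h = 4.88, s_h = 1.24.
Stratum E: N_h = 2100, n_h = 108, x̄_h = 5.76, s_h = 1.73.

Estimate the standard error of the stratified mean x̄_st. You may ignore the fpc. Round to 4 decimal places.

SE(x̄_st) ≈ 0.0517

V̂(x̄_st) = Σ W_h² s_h²/n_h, with W_h = N_h/N and N = 9600:
  stratum A: (2150/9600)²·0.76²/280 = 0.000103467
  stratum B: (2600/9600)²·0.99²/67 = 0.001073
  stratum C: (500/9600)²·0.74²/80 = 1.85683e-05
  stratum D: (2250/9600)²·1.24²/547 = 0.000154411
  stratum E: (2100/9600)²·1.73²/108 = 0.00132606
V̂(x̄_st) = 0.00267551
SE(x̄_st) = √0.00267551 = 0.0517253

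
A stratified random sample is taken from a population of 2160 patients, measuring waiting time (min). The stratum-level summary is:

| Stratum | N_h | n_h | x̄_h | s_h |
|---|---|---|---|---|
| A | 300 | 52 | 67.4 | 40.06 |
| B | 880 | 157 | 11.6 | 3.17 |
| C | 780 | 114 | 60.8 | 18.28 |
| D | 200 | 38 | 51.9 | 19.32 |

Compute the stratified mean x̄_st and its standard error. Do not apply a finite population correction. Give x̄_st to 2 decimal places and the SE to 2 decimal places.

x̄_st ≈ 40.85, SE ≈ 1.04

x̄_st = Σ W_h x̄_h = (300·67.4 + 880·11.6 + 780·60.8 + 200·51.9)/2160 = 40.84815
V̂(x̄_st) = Σ W_h² s_h²/n_h, with W_h = N_h/N and N = 2160:
  stratum A: (300/2160)²·40.06²/52 = 0.595324
  stratum B: (880/2160)²·3.17²/157 = 0.0106237
  stratum C: (780/2160)²·18.28²/114 = 0.382234
  stratum D: (200/2160)²·19.32²/38 = 0.0842138
V̂(x̄_st) = 1.0724
SE(x̄_st) = √1.0724 = 1.03557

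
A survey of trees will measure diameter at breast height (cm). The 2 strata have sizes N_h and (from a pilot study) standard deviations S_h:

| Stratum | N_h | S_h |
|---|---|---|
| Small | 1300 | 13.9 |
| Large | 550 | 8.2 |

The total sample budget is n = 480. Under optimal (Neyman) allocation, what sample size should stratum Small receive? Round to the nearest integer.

384

Neyman allocation: n_h = n · N_h S_h / Σ N_i S_i, with n = 480.
  stratum Small: N_h·S_h = 1300·13.9 = 18070.00
  stratum Large: N_h·S_h = 550·8.2 = 4510.00
Σ N_h S_h = 22580.00
n for stratum Small = 480·18070.00/22580.00 = 384.128 → 384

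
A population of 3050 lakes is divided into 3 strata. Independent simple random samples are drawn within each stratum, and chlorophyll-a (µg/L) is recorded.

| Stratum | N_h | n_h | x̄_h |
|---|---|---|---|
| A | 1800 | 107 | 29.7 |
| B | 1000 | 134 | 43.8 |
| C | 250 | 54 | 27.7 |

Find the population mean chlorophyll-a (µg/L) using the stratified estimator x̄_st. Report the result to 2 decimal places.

x̄_st ≈ 34.16

N = Σ N_h = 3050. Stratum weights W_h = N_h/N.
x̄_st = (1800·29.7 + 1000·43.8 + 250·27.7) / 3050 = 34.1590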